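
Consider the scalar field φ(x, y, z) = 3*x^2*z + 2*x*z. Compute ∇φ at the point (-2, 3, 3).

∂φ/∂x = 6*x*z + 2*z
∂φ/∂y = 0
∂φ/∂z = 3*x^2 + 2*x
∇φ = (6*x*z + 2*z, 0, 3*x^2 + 2*x)
At (-2, 3, 3): (-30, 0, 8).

(-30, 0, 8)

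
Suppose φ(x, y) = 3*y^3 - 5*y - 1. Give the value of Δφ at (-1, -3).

∂²φ/∂x² = 0
∂²φ/∂y² = 18*y
∇²φ = 18*y
At (-1, -3): -54.

-54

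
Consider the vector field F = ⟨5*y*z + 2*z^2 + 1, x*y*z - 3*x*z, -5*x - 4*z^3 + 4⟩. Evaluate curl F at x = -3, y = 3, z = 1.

(∇×F)₁ = ∂F₃/∂y − ∂F₂/∂z = -x*y + 3*x
(∇×F)₂ = ∂F₁/∂z − ∂F₃/∂x = 5*y + 4*z + 5
(∇×F)₃ = ∂F₂/∂x − ∂F₁/∂y = y*z - 8*z
∇×F = (-x*y + 3*x, 5*y + 4*z + 5, y*z - 8*z)
At (-3, 3, 1): (0, 24, -5).

(0, 24, -5)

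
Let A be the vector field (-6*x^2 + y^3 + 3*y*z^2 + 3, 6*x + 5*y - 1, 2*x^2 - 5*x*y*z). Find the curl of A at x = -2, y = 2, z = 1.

(10, 30, -9)

(∇×A)₁ = ∂A₃/∂y − ∂A₂/∂z = -5*x*z
(∇×A)₂ = ∂A₁/∂z − ∂A₃/∂x = -4*x + 11*y*z
(∇×A)₃ = ∂A₂/∂x − ∂A₁/∂y = -3*y^2 - 3*z^2 + 6
∇×A = (-5*x*z, -4*x + 11*y*z, -3*y^2 - 3*z^2 + 6)
At (-2, 2, 1): (10, 30, -9).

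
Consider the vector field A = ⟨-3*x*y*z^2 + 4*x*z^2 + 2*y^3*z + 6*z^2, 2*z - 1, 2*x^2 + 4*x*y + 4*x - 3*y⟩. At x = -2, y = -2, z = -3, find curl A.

(-13, 80, 18)

(∇×A)₁ = ∂A₃/∂y − ∂A₂/∂z = 4*x - 5
(∇×A)₂ = ∂A₁/∂z − ∂A₃/∂x = -6*x*y*z + 8*x*z - 4*x + 2*y^3 - 4*y + 12*z - 4
(∇×A)₃ = ∂A₂/∂x − ∂A₁/∂y = 3*x*z^2 - 6*y^2*z
∇×A = (4*x - 5, -6*x*y*z + 8*x*z - 4*x + 2*y^3 - 4*y + 12*z - 4, 3*x*z^2 - 6*y^2*z)
At (-2, -2, -3): (-13, 80, 18).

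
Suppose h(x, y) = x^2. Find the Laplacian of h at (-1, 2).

2

∂²h/∂x² = 2
∂²h/∂y² = 0
∇²h = 2
At (-1, 2): 2.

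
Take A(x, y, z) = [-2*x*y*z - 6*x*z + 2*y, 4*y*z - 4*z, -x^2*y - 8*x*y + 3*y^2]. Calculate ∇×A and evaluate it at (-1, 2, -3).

(15, 22, 4)

(∇×A)₁ = ∂A₃/∂y − ∂A₂/∂z = -x^2 - 8*x + 2*y + 4
(∇×A)₂ = ∂A₁/∂z − ∂A₃/∂x = -6*x + 8*y
(∇×A)₃ = ∂A₂/∂x − ∂A₁/∂y = 2*x*z - 2
∇×A = (-x^2 - 8*x + 2*y + 4, -6*x + 8*y, 2*x*z - 2)
At (-1, 2, -3): (15, 22, 4).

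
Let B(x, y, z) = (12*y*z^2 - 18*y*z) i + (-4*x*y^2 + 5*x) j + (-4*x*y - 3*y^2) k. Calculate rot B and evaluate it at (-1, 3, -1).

(∇×B)₁ = ∂B₃/∂y − ∂B₂/∂z = -4*x - 6*y
(∇×B)₂ = ∂B₁/∂z − ∂B₃/∂x = 24*y*z - 14*y
(∇×B)₃ = ∂B₂/∂x − ∂B₁/∂y = -4*y^2 - 12*z^2 + 18*z + 5
∇×B = (-4*x - 6*y, 24*y*z - 14*y, -4*y^2 - 12*z^2 + 18*z + 5)
At (-1, 3, -1): (-14, -114, -61).

(-14, -114, -61)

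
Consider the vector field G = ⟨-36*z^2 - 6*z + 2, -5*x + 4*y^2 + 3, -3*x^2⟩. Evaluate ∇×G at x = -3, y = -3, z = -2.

(∇×G)₁ = ∂G₃/∂y − ∂G₂/∂z = 0
(∇×G)₂ = ∂G₁/∂z − ∂G₃/∂x = 6*x - 72*z - 6
(∇×G)₃ = ∂G₂/∂x − ∂G₁/∂y = -5
∇×G = (0, 6*x - 72*z - 6, -5)
At (-3, -3, -2): (0, 120, -5).

(0, 120, -5)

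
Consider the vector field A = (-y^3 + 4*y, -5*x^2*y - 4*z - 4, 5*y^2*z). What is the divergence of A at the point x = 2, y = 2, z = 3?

∂A₁/∂x = 0
∂A₂/∂y = -5*x^2
∂A₃/∂z = 5*y^2
∇·A = -5*x^2 + 5*y^2
At (2, 2, 3): 0.

0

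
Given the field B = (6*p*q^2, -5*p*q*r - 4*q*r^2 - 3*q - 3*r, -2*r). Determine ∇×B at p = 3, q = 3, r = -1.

(∇×B)₁ = ∂B₃/∂q − ∂B₂/∂r = 5*p*q + 8*q*r + 3
(∇×B)₂ = ∂B₁/∂r − ∂B₃/∂p = 0
(∇×B)₃ = ∂B₂/∂p − ∂B₁/∂q = -12*p*q - 5*q*r
∇×B = (5*p*q + 8*q*r + 3, 0, -12*p*q - 5*q*r)
At (3, 3, -1): (24, 0, -93).

(24, 0, -93)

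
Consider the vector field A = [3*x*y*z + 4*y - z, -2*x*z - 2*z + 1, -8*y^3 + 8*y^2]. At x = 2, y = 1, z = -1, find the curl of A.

(∇×A)₁ = ∂A₃/∂y − ∂A₂/∂z = 2*x - 24*y^2 + 16*y + 2
(∇×A)₂ = ∂A₁/∂z − ∂A₃/∂x = 3*x*y - 1
(∇×A)₃ = ∂A₂/∂x − ∂A₁/∂y = -3*x*z - 2*z - 4
∇×A = (2*x - 24*y^2 + 16*y + 2, 3*x*y - 1, -3*x*z - 2*z - 4)
At (2, 1, -1): (-2, 5, 4).

(-2, 5, 4)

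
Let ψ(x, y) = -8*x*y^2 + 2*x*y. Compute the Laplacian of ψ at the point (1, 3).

∂²ψ/∂x² = 0
∂²ψ/∂y² = -16*x
∇²ψ = -16*x
At (1, 3): -16.

-16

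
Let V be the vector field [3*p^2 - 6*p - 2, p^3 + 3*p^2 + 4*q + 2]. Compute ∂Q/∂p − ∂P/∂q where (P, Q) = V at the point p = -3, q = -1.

9

∂V₂/∂p = 3*p^2 + 6*p
∂V₁/∂q = 0
Scalar curl = 3*p^2 + 6*p
At (-3, -1): 9.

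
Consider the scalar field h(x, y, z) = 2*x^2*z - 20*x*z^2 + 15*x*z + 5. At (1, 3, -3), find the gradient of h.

∂h/∂x = 4*x*z - 20*z^2 + 15*z
∂h/∂y = 0
∂h/∂z = 2*x^2 - 40*x*z + 15*x
∇h = (4*x*z - 20*z^2 + 15*z, 0, 2*x^2 - 40*x*z + 15*x)
At (1, 3, -3): (-237, 0, 137).

(-237, 0, 137)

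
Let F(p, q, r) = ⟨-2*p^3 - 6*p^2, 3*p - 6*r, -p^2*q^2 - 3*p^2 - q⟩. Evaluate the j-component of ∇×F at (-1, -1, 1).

-8

(∇×F)_2 = ∂F₁/∂r − ∂F₃/∂p
= 0 − (-2*p*q^2 - 6*p)
= 2*p*q^2 + 6*p
At (-1, -1, 1): -8.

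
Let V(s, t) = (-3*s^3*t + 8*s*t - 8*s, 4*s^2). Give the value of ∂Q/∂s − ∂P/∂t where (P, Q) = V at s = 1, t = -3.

3

∂V₂/∂s = 8*s
∂V₁/∂t = -3*s^3 + 8*s
Scalar curl = 3*s^3
At (1, -3): 3.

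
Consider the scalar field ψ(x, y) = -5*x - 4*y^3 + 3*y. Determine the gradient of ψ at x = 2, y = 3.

∂ψ/∂x = -5
∂ψ/∂y = -12*y^2 + 3
∇ψ = (-5, -12*y^2 + 3)
At (2, 3): (-5, -105).

(-5, -105)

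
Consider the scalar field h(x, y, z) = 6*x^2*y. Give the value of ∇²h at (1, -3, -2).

-36

∂²h/∂x² = 12*y
∂²h/∂y² = 0
∂²h/∂z² = 0
∇²h = 12*y
At (1, -3, -2): -36.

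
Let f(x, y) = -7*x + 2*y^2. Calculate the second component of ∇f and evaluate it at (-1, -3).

(∇f)_2 = ∂f/∂y = 4*y
At (-1, -3): -12.

-12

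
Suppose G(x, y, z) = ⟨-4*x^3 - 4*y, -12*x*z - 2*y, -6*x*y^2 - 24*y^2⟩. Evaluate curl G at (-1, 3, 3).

(∇×G)₁ = ∂G₃/∂y − ∂G₂/∂z = -12*x*y + 12*x - 48*y
(∇×G)₂ = ∂G₁/∂z − ∂G₃/∂x = 6*y^2
(∇×G)₃ = ∂G₂/∂x − ∂G₁/∂y = -12*z + 4
∇×G = (-12*x*y + 12*x - 48*y, 6*y^2, -12*z + 4)
At (-1, 3, 3): (-120, 54, -32).

(-120, 54, -32)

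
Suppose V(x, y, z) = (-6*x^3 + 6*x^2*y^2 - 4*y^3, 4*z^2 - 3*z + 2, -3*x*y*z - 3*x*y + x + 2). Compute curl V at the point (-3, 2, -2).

(∇×V)₁ = ∂V₃/∂y − ∂V₂/∂z = -3*x*z - 3*x - 8*z + 3
(∇×V)₂ = ∂V₁/∂z − ∂V₃/∂x = 3*y*z + 3*y - 1
(∇×V)₃ = ∂V₂/∂x − ∂V₁/∂y = -12*x^2*y + 12*y^2
∇×V = (-3*x*z - 3*x - 8*z + 3, 3*y*z + 3*y - 1, -12*x^2*y + 12*y^2)
At (-3, 2, -2): (10, -7, -168).

(10, -7, -168)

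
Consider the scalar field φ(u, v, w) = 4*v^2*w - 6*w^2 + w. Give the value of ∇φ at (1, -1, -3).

(0, 24, 41)

∂φ/∂u = 0
∂φ/∂v = 8*v*w
∂φ/∂w = 4*v^2 - 12*w + 1
∇φ = (0, 8*v*w, 4*v^2 - 12*w + 1)
At (1, -1, -3): (0, 24, 41).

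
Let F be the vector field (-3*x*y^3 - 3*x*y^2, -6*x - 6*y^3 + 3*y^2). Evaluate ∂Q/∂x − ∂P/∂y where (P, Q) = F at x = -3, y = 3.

∂F₂/∂x = -6
∂F₁/∂y = -9*x*y^2 - 6*x*y
Scalar curl = 9*x*y^2 + 6*x*y - 6
At (-3, 3): -303.

-303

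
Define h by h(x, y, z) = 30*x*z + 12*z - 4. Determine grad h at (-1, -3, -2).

∂h/∂x = 30*z
∂h/∂y = 0
∂h/∂z = 30*x + 12
∇h = (30*z, 0, 30*x + 12)
At (-1, -3, -2): (-60, 0, -18).

(-60, 0, -18)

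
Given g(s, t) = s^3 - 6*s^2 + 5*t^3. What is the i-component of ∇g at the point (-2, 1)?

(∇g)_1 = ∂g/∂s = 3*s^2 - 12*s
At (-2, 1): 36.

36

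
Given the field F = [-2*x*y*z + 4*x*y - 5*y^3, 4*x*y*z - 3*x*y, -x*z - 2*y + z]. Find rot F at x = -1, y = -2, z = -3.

(∇×F)₁ = ∂F₃/∂y − ∂F₂/∂z = -4*x*y - 2
(∇×F)₂ = ∂F₁/∂z − ∂F₃/∂x = -2*x*y + z
(∇×F)₃ = ∂F₂/∂x − ∂F₁/∂y = 2*x*z - 4*x + 15*y^2 + 4*y*z - 3*y
∇×F = (-4*x*y - 2, -2*x*y + z, 2*x*z - 4*x + 15*y^2 + 4*y*z - 3*y)
At (-1, -2, -3): (-10, -7, 100).

(-10, -7, 100)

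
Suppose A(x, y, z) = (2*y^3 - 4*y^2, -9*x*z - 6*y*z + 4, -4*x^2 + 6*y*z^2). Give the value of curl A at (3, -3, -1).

(15, 24, -69)

(∇×A)₁ = ∂A₃/∂y − ∂A₂/∂z = 9*x + 6*y + 6*z^2
(∇×A)₂ = ∂A₁/∂z − ∂A₃/∂x = 8*x
(∇×A)₃ = ∂A₂/∂x − ∂A₁/∂y = -6*y^2 + 8*y - 9*z
∇×A = (9*x + 6*y + 6*z^2, 8*x, -6*y^2 + 8*y - 9*z)
At (3, -3, -1): (15, 24, -69).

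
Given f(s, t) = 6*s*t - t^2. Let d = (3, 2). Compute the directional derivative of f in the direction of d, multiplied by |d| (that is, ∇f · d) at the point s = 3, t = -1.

∂f/∂s = 6*t
∂f/∂t = 6*s - 2*t
∇f at (3, -1) = (-6, 20)
∇f · d = (-6)(3) + (20)(2) = 22

22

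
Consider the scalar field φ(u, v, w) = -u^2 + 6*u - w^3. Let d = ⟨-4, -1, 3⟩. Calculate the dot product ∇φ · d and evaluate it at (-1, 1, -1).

-41

∂φ/∂u = -2*u + 6
∂φ/∂v = 0
∂φ/∂w = -3*w^2
∇φ at (-1, 1, -1) = (8, 0, -3)
∇φ · d = (8)(-4) + (0)(-1) + (-3)(3) = -41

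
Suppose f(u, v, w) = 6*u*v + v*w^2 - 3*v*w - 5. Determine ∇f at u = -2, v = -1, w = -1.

∂f/∂u = 6*v
∂f/∂v = 6*u + w^2 - 3*w
∂f/∂w = 2*v*w - 3*v
∇f = (6*v, 6*u + w^2 - 3*w, 2*v*w - 3*v)
At (-2, -1, -1): (-6, -8, 5).

(-6, -8, 5)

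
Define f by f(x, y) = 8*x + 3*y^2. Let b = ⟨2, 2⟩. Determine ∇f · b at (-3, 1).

28

∂f/∂x = 8
∂f/∂y = 6*y
∇f at (-3, 1) = (8, 6)
∇f · b = (8)(2) + (6)(2) = 28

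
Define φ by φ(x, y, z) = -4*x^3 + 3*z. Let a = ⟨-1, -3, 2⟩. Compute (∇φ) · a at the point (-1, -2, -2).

18

∂φ/∂x = -12*x^2
∂φ/∂y = 0
∂φ/∂z = 3
∇φ at (-1, -2, -2) = (-12, 0, 3)
∇φ · a = (-12)(-1) + (0)(-3) + (3)(2) = 18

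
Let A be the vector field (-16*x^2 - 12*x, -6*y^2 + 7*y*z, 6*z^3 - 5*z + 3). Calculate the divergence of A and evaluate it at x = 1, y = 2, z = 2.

∂A₁/∂x = -32*x - 12
∂A₂/∂y = -12*y + 7*z
∂A₃/∂z = 18*z^2 - 5
∇·A = -32*x - 12*y + 18*z^2 + 7*z - 17
At (1, 2, 2): 13.

13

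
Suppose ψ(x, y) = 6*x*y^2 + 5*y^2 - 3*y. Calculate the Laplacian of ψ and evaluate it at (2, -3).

34

∂²ψ/∂x² = 0
∂²ψ/∂y² = 2*(6*x + 5)
∇²ψ = 12*x + 10
At (2, -3): 34.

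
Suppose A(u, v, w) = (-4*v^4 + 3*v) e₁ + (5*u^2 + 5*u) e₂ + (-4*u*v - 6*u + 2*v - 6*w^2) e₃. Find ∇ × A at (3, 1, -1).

(-10, 10, 48)

(∇×A)₁ = ∂A₃/∂v − ∂A₂/∂w = -4*u + 2
(∇×A)₂ = ∂A₁/∂w − ∂A₃/∂u = 4*v + 6
(∇×A)₃ = ∂A₂/∂u − ∂A₁/∂v = 10*u + 16*v^3 + 2
∇×A = (-4*u + 2, 4*v + 6, 10*u + 16*v^3 + 2)
At (3, 1, -1): (-10, 10, 48).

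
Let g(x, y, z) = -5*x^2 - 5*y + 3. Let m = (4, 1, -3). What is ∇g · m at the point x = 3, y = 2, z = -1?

-125

∂g/∂x = -10*x
∂g/∂y = -5
∂g/∂z = 0
∇g at (3, 2, -1) = (-30, -5, 0)
∇g · m = (-30)(4) + (-5)(1) + (0)(-3) = -125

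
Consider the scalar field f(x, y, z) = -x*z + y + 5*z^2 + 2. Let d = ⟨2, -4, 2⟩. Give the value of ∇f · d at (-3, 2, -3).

∂f/∂x = -z
∂f/∂y = 1
∂f/∂z = -x + 10*z
∇f at (-3, 2, -3) = (3, 1, -27)
∇f · d = (3)(2) + (1)(-4) + (-27)(2) = -52

-52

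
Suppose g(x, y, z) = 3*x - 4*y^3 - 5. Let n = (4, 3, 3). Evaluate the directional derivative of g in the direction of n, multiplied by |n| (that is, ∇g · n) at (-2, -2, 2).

-132

∂g/∂x = 3
∂g/∂y = -12*y^2
∂g/∂z = 0
∇g at (-2, -2, 2) = (3, -48, 0)
∇g · n = (3)(4) + (-48)(3) + (0)(3) = -132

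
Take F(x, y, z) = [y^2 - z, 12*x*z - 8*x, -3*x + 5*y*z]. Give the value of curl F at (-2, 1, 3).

(∇×F)₁ = ∂F₃/∂y − ∂F₂/∂z = -12*x + 5*z
(∇×F)₂ = ∂F₁/∂z − ∂F₃/∂x = 2
(∇×F)₃ = ∂F₂/∂x − ∂F₁/∂y = -2*y + 12*z - 8
∇×F = (-12*x + 5*z, 2, -2*y + 12*z - 8)
At (-2, 1, 3): (39, 2, 26).

(39, 2, 26)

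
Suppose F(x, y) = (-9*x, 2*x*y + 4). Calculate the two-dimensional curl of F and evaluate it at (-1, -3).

∂F₂/∂x = 2*y
∂F₁/∂y = 0
Scalar curl = 2*y
At (-1, -3): -6.

-6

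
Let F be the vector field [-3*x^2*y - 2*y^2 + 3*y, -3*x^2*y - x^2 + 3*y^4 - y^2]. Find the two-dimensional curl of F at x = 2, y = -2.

21

∂F₂/∂x = -6*x*y - 2*x
∂F₁/∂y = -3*x^2 - 4*y + 3
Scalar curl = 3*x^2 - 6*x*y - 2*x + 4*y - 3
At (2, -2): 21.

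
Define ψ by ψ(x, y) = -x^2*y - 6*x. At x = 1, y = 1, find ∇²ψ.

-2

∂²ψ/∂x² = -2*y
∂²ψ/∂y² = 0
∇²ψ = -2*y
At (1, 1): -2.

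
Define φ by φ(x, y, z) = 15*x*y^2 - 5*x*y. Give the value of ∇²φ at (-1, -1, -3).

-30

∂²φ/∂x² = 0
∂²φ/∂y² = 30*x
∂²φ/∂z² = 0
∇²φ = 30*x
At (-1, -1, -3): -30.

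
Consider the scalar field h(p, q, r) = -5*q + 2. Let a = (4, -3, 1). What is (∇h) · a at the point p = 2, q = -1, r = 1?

∂h/∂p = 0
∂h/∂q = -5
∂h/∂r = 0
∇h at (2, -1, 1) = (0, -5, 0)
∇h · a = (0)(4) + (-5)(-3) + (0)(1) = 15

15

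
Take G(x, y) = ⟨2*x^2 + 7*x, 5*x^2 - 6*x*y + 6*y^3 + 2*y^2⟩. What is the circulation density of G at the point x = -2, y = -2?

∂G₂/∂x = 10*x - 6*y
∂G₁/∂y = 0
Scalar curl = 10*x - 6*y
At (-2, -2): -8.

-8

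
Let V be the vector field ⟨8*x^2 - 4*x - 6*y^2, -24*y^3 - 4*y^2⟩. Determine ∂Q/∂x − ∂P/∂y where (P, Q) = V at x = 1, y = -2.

-24

∂V₂/∂x = 0
∂V₁/∂y = -12*y
Scalar curl = 12*y
At (1, -2): -24.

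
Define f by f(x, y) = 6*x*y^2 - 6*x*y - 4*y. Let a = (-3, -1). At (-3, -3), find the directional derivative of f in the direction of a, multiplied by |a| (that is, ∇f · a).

-338

∂f/∂x = 6*y^2 - 6*y
∂f/∂y = 12*x*y - 6*x - 4
∇f at (-3, -3) = (72, 122)
∇f · a = (72)(-3) + (122)(-1) = -338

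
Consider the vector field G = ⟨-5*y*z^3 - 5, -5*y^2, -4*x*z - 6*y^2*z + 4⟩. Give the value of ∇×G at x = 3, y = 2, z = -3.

(∇×G)₁ = ∂G₃/∂y − ∂G₂/∂z = -12*y*z
(∇×G)₂ = ∂G₁/∂z − ∂G₃/∂x = -15*y*z^2 + 4*z
(∇×G)₃ = ∂G₂/∂x − ∂G₁/∂y = 5*z^3
∇×G = (-12*y*z, -15*y*z^2 + 4*z, 5*z^3)
At (3, 2, -3): (72, -282, -135).

(72, -282, -135)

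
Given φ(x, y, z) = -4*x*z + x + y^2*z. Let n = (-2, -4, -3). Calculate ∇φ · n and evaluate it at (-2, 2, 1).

-46

∂φ/∂x = -4*z + 1
∂φ/∂y = 2*y*z
∂φ/∂z = -4*x + y^2
∇φ at (-2, 2, 1) = (-3, 4, 12)
∇φ · n = (-3)(-2) + (4)(-4) + (12)(-3) = -46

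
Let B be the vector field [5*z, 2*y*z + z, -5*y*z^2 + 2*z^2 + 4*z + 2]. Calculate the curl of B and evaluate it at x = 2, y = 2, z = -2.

(∇×B)₁ = ∂B₃/∂y − ∂B₂/∂z = -2*y - 5*z^2 - 1
(∇×B)₂ = ∂B₁/∂z − ∂B₃/∂x = 5
(∇×B)₃ = ∂B₂/∂x − ∂B₁/∂y = 0
∇×B = (-2*y - 5*z^2 - 1, 5, 0)
At (2, 2, -2): (-25, 5, 0).

(-25, 5, 0)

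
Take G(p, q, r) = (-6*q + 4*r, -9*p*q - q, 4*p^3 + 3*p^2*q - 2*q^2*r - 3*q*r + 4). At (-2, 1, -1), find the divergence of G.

∂G₁/∂p = 0
∂G₂/∂q = -9*p - 1
∂G₃/∂r = -2*q^2 - 3*q
∇·G = -9*p - 2*q^2 - 3*q - 1
At (-2, 1, -1): 12.

12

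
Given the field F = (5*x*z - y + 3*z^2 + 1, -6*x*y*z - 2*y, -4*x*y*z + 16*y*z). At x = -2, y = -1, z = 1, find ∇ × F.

(36, -8, 7)

(∇×F)₁ = ∂F₃/∂y − ∂F₂/∂z = 6*x*y - 4*x*z + 16*z
(∇×F)₂ = ∂F₁/∂z − ∂F₃/∂x = 5*x + 4*y*z + 6*z
(∇×F)₃ = ∂F₂/∂x − ∂F₁/∂y = -6*y*z + 1
∇×F = (6*x*y - 4*x*z + 16*z, 5*x + 4*y*z + 6*z, -6*y*z + 1)
At (-2, -1, 1): (36, -8, 7).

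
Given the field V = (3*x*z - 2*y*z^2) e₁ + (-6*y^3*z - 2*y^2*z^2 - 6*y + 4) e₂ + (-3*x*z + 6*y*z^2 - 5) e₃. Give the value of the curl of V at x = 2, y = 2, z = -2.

(40, 16, 8)

(∇×V)₁ = ∂V₃/∂y − ∂V₂/∂z = 6*y^3 + 4*y^2*z + 6*z^2
(∇×V)₂ = ∂V₁/∂z − ∂V₃/∂x = 3*x - 4*y*z + 3*z
(∇×V)₃ = ∂V₂/∂x − ∂V₁/∂y = 2*z^2
∇×V = (6*y^3 + 4*y^2*z + 6*z^2, 3*x - 4*y*z + 3*z, 2*z^2)
At (2, 2, -2): (40, 16, 8).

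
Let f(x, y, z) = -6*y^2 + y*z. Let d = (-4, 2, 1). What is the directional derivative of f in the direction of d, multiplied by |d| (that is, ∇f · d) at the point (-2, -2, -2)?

42

∂f/∂x = 0
∂f/∂y = -12*y + z
∂f/∂z = y
∇f at (-2, -2, -2) = (0, 22, -2)
∇f · d = (0)(-4) + (22)(2) + (-2)(1) = 42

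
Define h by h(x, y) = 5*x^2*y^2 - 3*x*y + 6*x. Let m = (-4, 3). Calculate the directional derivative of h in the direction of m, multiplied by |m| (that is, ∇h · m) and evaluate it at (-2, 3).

∂h/∂x = 10*x*y^2 - 3*y + 6
∂h/∂y = 10*x^2*y - 3*x
∇h at (-2, 3) = (-183, 126)
∇h · m = (-183)(-4) + (126)(3) = 1110

1110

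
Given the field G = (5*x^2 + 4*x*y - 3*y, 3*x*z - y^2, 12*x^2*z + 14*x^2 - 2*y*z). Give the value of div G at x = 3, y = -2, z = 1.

∂G₁/∂x = 10*x + 4*y
∂G₂/∂y = -2*y
∂G₃/∂z = 12*x^2 - 2*y
∇·G = 12*x^2 + 10*x
At (3, -2, 1): 138.

138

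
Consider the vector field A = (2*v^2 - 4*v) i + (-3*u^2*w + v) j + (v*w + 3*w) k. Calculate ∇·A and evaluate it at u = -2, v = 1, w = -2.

5

∂A₁/∂u = 0
∂A₂/∂v = 1
∂A₃/∂w = v + 3
∇·A = v + 4
At (-2, 1, -2): 5.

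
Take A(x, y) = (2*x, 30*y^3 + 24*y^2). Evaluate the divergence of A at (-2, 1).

140

∂A₁/∂x = 2
∂A₂/∂y = 90*y^2 + 48*y
∇·A = 90*y^2 + 48*y + 2
At (-2, 1): 140.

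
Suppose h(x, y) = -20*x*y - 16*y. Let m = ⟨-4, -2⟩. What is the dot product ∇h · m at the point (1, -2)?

-88

∂h/∂x = -20*y
∂h/∂y = -20*x - 16
∇h at (1, -2) = (40, -36)
∇h · m = (40)(-4) + (-36)(-2) = -88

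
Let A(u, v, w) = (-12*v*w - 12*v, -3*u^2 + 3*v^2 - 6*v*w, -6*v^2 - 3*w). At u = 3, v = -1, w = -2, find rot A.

(6, 12, -30)

(∇×A)₁ = ∂A₃/∂v − ∂A₂/∂w = -6*v
(∇×A)₂ = ∂A₁/∂w − ∂A₃/∂u = -12*v
(∇×A)₃ = ∂A₂/∂u − ∂A₁/∂v = -6*u + 12*w + 12
∇×A = (-6*v, -12*v, -6*u + 12*w + 12)
At (3, -1, -2): (6, 12, -30).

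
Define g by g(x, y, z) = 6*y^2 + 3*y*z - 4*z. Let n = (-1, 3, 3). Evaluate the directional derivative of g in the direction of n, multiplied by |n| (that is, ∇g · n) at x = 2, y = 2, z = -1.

∂g/∂x = 0
∂g/∂y = 12*y + 3*z
∂g/∂z = 3*y - 4
∇g at (2, 2, -1) = (0, 21, 2)
∇g · n = (0)(-1) + (21)(3) + (2)(3) = 69

69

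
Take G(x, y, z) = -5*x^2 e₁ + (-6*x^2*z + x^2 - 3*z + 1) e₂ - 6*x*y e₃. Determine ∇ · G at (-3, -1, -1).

∂G₁/∂x = -10*x
∂G₂/∂y = 0
∂G₃/∂z = 0
∇·G = -10*x
At (-3, -1, -1): 30.

30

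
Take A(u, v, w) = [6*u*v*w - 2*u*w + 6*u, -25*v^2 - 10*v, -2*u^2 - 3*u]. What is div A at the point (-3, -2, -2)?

124

∂A₁/∂u = 6*v*w - 2*w + 6
∂A₂/∂v = -50*v - 10
∂A₃/∂w = 0
∇·A = 6*v*w - 50*v - 2*w - 4
At (-3, -2, -2): 124.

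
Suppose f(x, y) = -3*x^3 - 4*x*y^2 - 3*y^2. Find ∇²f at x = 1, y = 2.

∂²f/∂x² = -18*x
∂²f/∂y² = -2*(4*x + 3)
∇²f = -26*x - 6
At (1, 2): -32.

-32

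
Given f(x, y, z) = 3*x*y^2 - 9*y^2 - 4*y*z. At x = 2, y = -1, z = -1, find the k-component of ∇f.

(∇f)_3 = ∂f/∂z = -4*y
At (2, -1, -1): 4.

4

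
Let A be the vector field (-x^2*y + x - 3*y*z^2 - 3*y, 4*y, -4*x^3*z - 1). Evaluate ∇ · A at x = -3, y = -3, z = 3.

95

∂A₁/∂x = -2*x*y + 1
∂A₂/∂y = 4
∂A₃/∂z = -4*x^3
∇·A = -4*x^3 - 2*x*y + 5
At (-3, -3, 3): 95.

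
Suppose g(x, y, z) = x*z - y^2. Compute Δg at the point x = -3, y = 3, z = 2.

∂²g/∂x² = 0
∂²g/∂y² = -2
∂²g/∂z² = 0
∇²g = -2
At (-3, 3, 2): -2.

-2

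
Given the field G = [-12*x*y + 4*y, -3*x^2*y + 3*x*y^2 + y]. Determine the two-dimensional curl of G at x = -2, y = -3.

-37

∂G₂/∂x = -6*x*y + 3*y^2
∂G₁/∂y = -12*x + 4
Scalar curl = -6*x*y + 12*x + 3*y^2 - 4
At (-2, -3): -37.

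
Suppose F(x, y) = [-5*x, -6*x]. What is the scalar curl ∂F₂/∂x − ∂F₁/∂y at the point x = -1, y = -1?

-6

∂F₂/∂x = -6
∂F₁/∂y = 0
Scalar curl = -6
At (-1, -1): -6.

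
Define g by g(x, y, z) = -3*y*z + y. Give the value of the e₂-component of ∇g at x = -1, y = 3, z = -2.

(∇g)_2 = ∂g/∂y = -3*z + 1
At (-1, 3, -2): 7.

7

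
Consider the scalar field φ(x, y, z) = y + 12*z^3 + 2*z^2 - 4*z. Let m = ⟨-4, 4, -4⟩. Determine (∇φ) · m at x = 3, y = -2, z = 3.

-1324

∂φ/∂x = 0
∂φ/∂y = 1
∂φ/∂z = 36*z^2 + 4*z - 4
∇φ at (3, -2, 3) = (0, 1, 332)
∇φ · m = (0)(-4) + (1)(4) + (332)(-4) = -1324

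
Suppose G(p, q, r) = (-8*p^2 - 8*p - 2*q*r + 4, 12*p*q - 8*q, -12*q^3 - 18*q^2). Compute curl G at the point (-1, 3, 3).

(∇×G)₁ = ∂G₃/∂q − ∂G₂/∂r = -36*q^2 - 36*q
(∇×G)₂ = ∂G₁/∂r − ∂G₃/∂p = -2*q
(∇×G)₃ = ∂G₂/∂p − ∂G₁/∂q = 12*q + 2*r
∇×G = (-36*q^2 - 36*q, -2*q, 12*q + 2*r)
At (-1, 3, 3): (-432, -6, 42).

(-432, -6, 42)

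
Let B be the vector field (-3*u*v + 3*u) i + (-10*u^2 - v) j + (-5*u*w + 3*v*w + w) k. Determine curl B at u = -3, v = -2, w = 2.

(6, 10, 51)

(∇×B)₁ = ∂B₃/∂v − ∂B₂/∂w = 3*w
(∇×B)₂ = ∂B₁/∂w − ∂B₃/∂u = 5*w
(∇×B)₃ = ∂B₂/∂u − ∂B₁/∂v = -17*u
∇×B = (3*w, 5*w, -17*u)
At (-3, -2, 2): (6, 10, 51).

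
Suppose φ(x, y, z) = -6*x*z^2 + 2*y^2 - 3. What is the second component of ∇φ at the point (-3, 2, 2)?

8

(∇φ)_2 = ∂φ/∂y = 4*y
At (-3, 2, 2): 8.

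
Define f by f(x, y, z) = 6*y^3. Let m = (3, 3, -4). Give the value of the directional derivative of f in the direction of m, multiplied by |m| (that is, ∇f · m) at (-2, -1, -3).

∂f/∂x = 0
∂f/∂y = 18*y^2
∂f/∂z = 0
∇f at (-2, -1, -3) = (0, 18, 0)
∇f · m = (0)(3) + (18)(3) + (0)(-4) = 54

54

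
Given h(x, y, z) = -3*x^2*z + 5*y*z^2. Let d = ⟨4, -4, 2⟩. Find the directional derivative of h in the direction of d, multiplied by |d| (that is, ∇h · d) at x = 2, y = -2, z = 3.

∂h/∂x = -6*x*z
∂h/∂y = 5*z^2
∂h/∂z = -3*x^2 + 10*y*z
∇h at (2, -2, 3) = (-36, 45, -72)
∇h · d = (-36)(4) + (45)(-4) + (-72)(2) = -468

-468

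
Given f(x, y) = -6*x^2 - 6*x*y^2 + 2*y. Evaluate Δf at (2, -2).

∂²f/∂x² = -12
∂²f/∂y² = -12*x
∇²f = -12*x - 12
At (2, -2): -36.

-36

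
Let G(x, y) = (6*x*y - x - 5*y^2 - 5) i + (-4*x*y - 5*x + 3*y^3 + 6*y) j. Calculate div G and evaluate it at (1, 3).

100

∂G₁/∂x = 6*y - 1
∂G₂/∂y = -4*x + 9*y^2 + 6
∇·G = -4*x + 9*y^2 + 6*y + 5
At (1, 3): 100.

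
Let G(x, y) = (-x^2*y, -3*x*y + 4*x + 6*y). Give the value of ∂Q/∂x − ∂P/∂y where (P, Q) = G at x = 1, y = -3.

∂G₂/∂x = -3*y + 4
∂G₁/∂y = -x^2
Scalar curl = x^2 - 3*y + 4
At (1, -3): 14.

14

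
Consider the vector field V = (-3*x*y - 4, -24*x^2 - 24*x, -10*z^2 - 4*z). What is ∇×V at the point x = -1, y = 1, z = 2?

(∇×V)₁ = ∂V₃/∂y − ∂V₂/∂z = 0
(∇×V)₂ = ∂V₁/∂z − ∂V₃/∂x = 0
(∇×V)₃ = ∂V₂/∂x − ∂V₁/∂y = -45*x - 24
∇×V = (0, 0, -45*x - 24)
At (-1, 1, 2): (0, 0, 21).

(0, 0, 21)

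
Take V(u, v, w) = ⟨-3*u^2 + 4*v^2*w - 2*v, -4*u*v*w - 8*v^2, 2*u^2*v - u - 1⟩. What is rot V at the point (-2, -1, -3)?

(∇×V)₁ = ∂V₃/∂v − ∂V₂/∂w = 2*u^2 + 4*u*v
(∇×V)₂ = ∂V₁/∂w − ∂V₃/∂u = -4*u*v + 4*v^2 + 1
(∇×V)₃ = ∂V₂/∂u − ∂V₁/∂v = -12*v*w + 2
∇×V = (2*u^2 + 4*u*v, -4*u*v + 4*v^2 + 1, -12*v*w + 2)
At (-2, -1, -3): (16, -3, -34).

(16, -3, -34)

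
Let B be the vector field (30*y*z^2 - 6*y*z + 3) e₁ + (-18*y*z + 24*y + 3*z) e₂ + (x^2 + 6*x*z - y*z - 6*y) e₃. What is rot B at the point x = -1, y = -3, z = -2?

(∇×B)₁ = ∂B₃/∂y − ∂B₂/∂z = 18*y - z - 9
(∇×B)₂ = ∂B₁/∂z − ∂B₃/∂x = -2*x + 60*y*z - 6*y - 6*z
(∇×B)₃ = ∂B₂/∂x − ∂B₁/∂y = -30*z^2 + 6*z
∇×B = (18*y - z - 9, -2*x + 60*y*z - 6*y - 6*z, -30*z^2 + 6*z)
At (-1, -3, -2): (-61, 392, -132).

(-61, 392, -132)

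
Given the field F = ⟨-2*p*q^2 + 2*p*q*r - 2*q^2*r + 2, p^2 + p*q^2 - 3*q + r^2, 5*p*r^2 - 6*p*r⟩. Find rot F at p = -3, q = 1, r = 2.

(-4, -16, 3)

(∇×F)₁ = ∂F₃/∂q − ∂F₂/∂r = -2*r
(∇×F)₂ = ∂F₁/∂r − ∂F₃/∂p = 2*p*q - 2*q^2 - 5*r^2 + 6*r
(∇×F)₃ = ∂F₂/∂p − ∂F₁/∂q = 4*p*q - 2*p*r + 2*p + q^2 + 4*q*r
∇×F = (-2*r, 2*p*q - 2*q^2 - 5*r^2 + 6*r, 4*p*q - 2*p*r + 2*p + q^2 + 4*q*r)
At (-3, 1, 2): (-4, -16, 3).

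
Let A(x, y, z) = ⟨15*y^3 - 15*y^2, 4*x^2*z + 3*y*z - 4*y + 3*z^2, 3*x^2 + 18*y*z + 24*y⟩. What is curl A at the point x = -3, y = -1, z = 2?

(15, 18, -123)

(∇×A)₁ = ∂A₃/∂y − ∂A₂/∂z = -4*x^2 - 3*y + 12*z + 24
(∇×A)₂ = ∂A₁/∂z − ∂A₃/∂x = -6*x
(∇×A)₃ = ∂A₂/∂x − ∂A₁/∂y = 8*x*z - 45*y^2 + 30*y
∇×A = (-4*x^2 - 3*y + 12*z + 24, -6*x, 8*x*z - 45*y^2 + 30*y)
At (-3, -1, 2): (15, 18, -123).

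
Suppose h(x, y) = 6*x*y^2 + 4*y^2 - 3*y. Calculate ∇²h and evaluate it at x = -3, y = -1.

-28

∂²h/∂x² = 0
∂²h/∂y² = 4*(3*x + 2)
∇²h = 12*x + 8
At (-3, -1): -28.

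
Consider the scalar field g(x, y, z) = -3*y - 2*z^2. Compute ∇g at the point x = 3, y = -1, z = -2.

(0, -3, 8)

∂g/∂x = 0
∂g/∂y = -3
∂g/∂z = -4*z
∇g = (0, -3, -4*z)
At (3, -1, -2): (0, -3, 8).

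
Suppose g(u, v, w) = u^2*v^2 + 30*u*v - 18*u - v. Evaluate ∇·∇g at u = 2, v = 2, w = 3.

16

∂²g/∂u² = 2*v^2
∂²g/∂v² = 2*u^2
∂²g/∂w² = 0
∇²g = 2*u^2 + 2*v^2
At (2, 2, 3): 16.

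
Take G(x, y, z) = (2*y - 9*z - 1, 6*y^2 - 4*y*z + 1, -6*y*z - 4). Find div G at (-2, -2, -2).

∂G₁/∂x = 0
∂G₂/∂y = 12*y - 4*z
∂G₃/∂z = -6*y
∇·G = 6*y - 4*z
At (-2, -2, -2): -4.

-4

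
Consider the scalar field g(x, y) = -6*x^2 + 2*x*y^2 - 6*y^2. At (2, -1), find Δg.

-16

∂²g/∂x² = -12
∂²g/∂y² = 4*(x - 3)
∇²g = 4*x - 24
At (2, -1): -16.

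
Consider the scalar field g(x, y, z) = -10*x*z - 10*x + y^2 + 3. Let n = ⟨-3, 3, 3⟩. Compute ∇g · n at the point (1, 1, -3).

-84

∂g/∂x = -10*z - 10
∂g/∂y = 2*y
∂g/∂z = -10*x
∇g at (1, 1, -3) = (20, 2, -10)
∇g · n = (20)(-3) + (2)(3) + (-10)(3) = -84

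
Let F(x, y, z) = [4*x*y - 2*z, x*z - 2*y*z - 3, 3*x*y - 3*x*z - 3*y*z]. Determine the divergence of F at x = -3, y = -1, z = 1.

∂F₁/∂x = 4*y
∂F₂/∂y = -2*z
∂F₃/∂z = -3*x - 3*y
∇·F = -3*x + y - 2*z
At (-3, -1, 1): 6.

6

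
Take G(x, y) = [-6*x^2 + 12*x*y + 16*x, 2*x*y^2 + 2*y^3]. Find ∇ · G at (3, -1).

-38

∂G₁/∂x = -12*x + 12*y + 16
∂G₂/∂y = 4*x*y + 6*y^2
∇·G = 4*x*y - 12*x + 6*y^2 + 12*y + 16
At (3, -1): -38.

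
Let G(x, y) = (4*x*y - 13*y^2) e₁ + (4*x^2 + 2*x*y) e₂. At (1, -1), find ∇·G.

∂G₁/∂x = 4*y
∂G₂/∂y = 2*x
∇·G = 2*x + 4*y
At (1, -1): -2.

-2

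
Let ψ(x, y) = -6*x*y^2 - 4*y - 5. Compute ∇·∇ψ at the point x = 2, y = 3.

-24

∂²ψ/∂x² = 0
∂²ψ/∂y² = -12*x
∇²ψ = -12*x
At (2, 3): -24.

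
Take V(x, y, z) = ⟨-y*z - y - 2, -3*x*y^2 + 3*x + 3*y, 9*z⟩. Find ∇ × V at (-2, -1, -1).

(0, 1, 0)

(∇×V)₁ = ∂V₃/∂y − ∂V₂/∂z = 0
(∇×V)₂ = ∂V₁/∂z − ∂V₃/∂x = -y
(∇×V)₃ = ∂V₂/∂x − ∂V₁/∂y = -3*y^2 + z + 4
∇×V = (0, -y, -3*y^2 + z + 4)
At (-2, -1, -1): (0, 1, 0).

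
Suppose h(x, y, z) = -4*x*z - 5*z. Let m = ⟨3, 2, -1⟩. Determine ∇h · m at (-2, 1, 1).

∂h/∂x = -4*z
∂h/∂y = 0
∂h/∂z = -4*x - 5
∇h at (-2, 1, 1) = (-4, 0, 3)
∇h · m = (-4)(3) + (0)(2) + (3)(-1) = -15

-15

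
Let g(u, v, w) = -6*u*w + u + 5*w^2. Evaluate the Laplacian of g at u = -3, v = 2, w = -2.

∂²g/∂u² = 0
∂²g/∂v² = 0
∂²g/∂w² = 10
∇²g = 10
At (-3, 2, -2): 10.

10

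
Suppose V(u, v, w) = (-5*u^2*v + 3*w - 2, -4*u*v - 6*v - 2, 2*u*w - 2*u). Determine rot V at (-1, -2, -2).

(0, 9, 13)

(∇×V)₁ = ∂V₃/∂v − ∂V₂/∂w = 0
(∇×V)₂ = ∂V₁/∂w − ∂V₃/∂u = -2*w + 5
(∇×V)₃ = ∂V₂/∂u − ∂V₁/∂v = 5*u^2 - 4*v
∇×V = (0, -2*w + 5, 5*u^2 - 4*v)
At (-1, -2, -2): (0, 9, 13).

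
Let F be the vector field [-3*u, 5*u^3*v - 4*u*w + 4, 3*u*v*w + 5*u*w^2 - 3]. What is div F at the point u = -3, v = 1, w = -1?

-117

∂F₁/∂u = -3
∂F₂/∂v = 5*u^3
∂F₃/∂w = 3*u*v + 10*u*w
∇·F = 5*u^3 + 3*u*v + 10*u*w - 3
At (-3, 1, -1): -117.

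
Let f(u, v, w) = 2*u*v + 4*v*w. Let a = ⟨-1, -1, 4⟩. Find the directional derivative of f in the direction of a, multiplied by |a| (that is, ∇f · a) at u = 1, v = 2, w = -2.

34

∂f/∂u = 2*v
∂f/∂v = 2*u + 4*w
∂f/∂w = 4*v
∇f at (1, 2, -2) = (4, -6, 8)
∇f · a = (4)(-1) + (-6)(-1) + (8)(4) = 34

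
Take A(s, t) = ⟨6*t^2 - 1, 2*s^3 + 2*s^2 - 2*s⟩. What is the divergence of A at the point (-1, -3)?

0

∂A₁/∂s = 0
∂A₂/∂t = 0
∇·A = 0
At (-1, -3): 0.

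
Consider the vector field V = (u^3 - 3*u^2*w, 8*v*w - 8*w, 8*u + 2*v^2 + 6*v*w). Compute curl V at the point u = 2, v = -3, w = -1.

(∇×V)₁ = ∂V₃/∂v − ∂V₂/∂w = -4*v + 6*w + 8
(∇×V)₂ = ∂V₁/∂w − ∂V₃/∂u = -3*u^2 - 8
(∇×V)₃ = ∂V₂/∂u − ∂V₁/∂v = 0
∇×V = (-4*v + 6*w + 8, -3*u^2 - 8, 0)
At (2, -3, -1): (14, -20, 0).

(14, -20, 0)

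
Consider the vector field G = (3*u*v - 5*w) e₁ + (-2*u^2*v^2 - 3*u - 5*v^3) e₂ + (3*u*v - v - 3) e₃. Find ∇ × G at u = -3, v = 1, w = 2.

(∇×G)₁ = ∂G₃/∂v − ∂G₂/∂w = 3*u - 1
(∇×G)₂ = ∂G₁/∂w − ∂G₃/∂u = -3*v - 5
(∇×G)₃ = ∂G₂/∂u − ∂G₁/∂v = -4*u*v^2 - 3*u - 3
∇×G = (3*u - 1, -3*v - 5, -4*u*v^2 - 3*u - 3)
At (-3, 1, 2): (-10, -8, 18).

(-10, -8, 18)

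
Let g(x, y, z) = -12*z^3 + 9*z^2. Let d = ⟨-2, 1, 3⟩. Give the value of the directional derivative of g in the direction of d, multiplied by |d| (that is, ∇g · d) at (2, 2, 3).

-810

∂g/∂x = 0
∂g/∂y = 0
∂g/∂z = -36*z^2 + 18*z
∇g at (2, 2, 3) = (0, 0, -270)
∇g · d = (0)(-2) + (0)(1) + (-270)(3) = -810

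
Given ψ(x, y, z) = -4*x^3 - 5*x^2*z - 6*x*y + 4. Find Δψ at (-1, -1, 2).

∂²ψ/∂x² = -2*(12*x + 5*z)
∂²ψ/∂y² = 0
∂²ψ/∂z² = 0
∇²ψ = -24*x - 10*z
At (-1, -1, 2): 4.

4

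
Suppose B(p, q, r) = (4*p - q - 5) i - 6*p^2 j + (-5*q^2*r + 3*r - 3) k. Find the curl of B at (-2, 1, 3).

(-30, 0, 25)

(∇×B)₁ = ∂B₃/∂q − ∂B₂/∂r = -10*q*r
(∇×B)₂ = ∂B₁/∂r − ∂B₃/∂p = 0
(∇×B)₃ = ∂B₂/∂p − ∂B₁/∂q = -12*p + 1
∇×B = (-10*q*r, 0, -12*p + 1)
At (-2, 1, 3): (-30, 0, 25).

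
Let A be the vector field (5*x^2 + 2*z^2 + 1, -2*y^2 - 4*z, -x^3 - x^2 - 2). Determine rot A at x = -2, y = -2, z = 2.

(4, 16, 0)

(∇×A)₁ = ∂A₃/∂y − ∂A₂/∂z = 4
(∇×A)₂ = ∂A₁/∂z − ∂A₃/∂x = 3*x^2 + 2*x + 4*z
(∇×A)₃ = ∂A₂/∂x − ∂A₁/∂y = 0
∇×A = (4, 3*x^2 + 2*x + 4*z, 0)
At (-2, -2, 2): (4, 16, 0).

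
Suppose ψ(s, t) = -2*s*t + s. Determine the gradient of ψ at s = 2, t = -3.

(7, -4)

∂ψ/∂s = -2*t + 1
∂ψ/∂t = -2*s
∇ψ = (-2*t + 1, -2*s)
At (2, -3): (7, -4).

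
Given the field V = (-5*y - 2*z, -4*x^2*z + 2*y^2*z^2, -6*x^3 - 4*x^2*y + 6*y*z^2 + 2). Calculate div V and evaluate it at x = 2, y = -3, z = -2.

∂V₁/∂x = 0
∂V₂/∂y = 4*y*z^2
∂V₃/∂z = 12*y*z
∇·V = 4*y*z^2 + 12*y*z
At (2, -3, -2): 24.

24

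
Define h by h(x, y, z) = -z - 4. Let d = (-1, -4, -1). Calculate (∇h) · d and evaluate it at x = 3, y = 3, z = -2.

∂h/∂x = 0
∂h/∂y = 0
∂h/∂z = -1
∇h at (3, 3, -2) = (0, 0, -1)
∇h · d = (0)(-1) + (0)(-4) + (-1)(-1) = 1

1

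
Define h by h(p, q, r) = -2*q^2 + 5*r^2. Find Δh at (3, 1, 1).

∂²h/∂p² = 0
∂²h/∂q² = -4
∂²h/∂r² = 10
∇²h = 6
At (3, 1, 1): 6.

6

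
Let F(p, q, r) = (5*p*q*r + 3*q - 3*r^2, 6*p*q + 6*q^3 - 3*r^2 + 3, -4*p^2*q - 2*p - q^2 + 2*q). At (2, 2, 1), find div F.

∂F₁/∂p = 5*q*r
∂F₂/∂q = 6*p + 18*q^2
∂F₃/∂r = 0
∇·F = 6*p + 18*q^2 + 5*q*r
At (2, 2, 1): 94.

94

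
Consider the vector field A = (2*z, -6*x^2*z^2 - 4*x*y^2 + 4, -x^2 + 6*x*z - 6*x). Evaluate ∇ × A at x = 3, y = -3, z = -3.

(∇×A)₁ = ∂A₃/∂y − ∂A₂/∂z = 12*x^2*z
(∇×A)₂ = ∂A₁/∂z − ∂A₃/∂x = 2*x - 6*z + 8
(∇×A)₃ = ∂A₂/∂x − ∂A₁/∂y = -12*x*z^2 - 4*y^2
∇×A = (12*x^2*z, 2*x - 6*z + 8, -12*x*z^2 - 4*y^2)
At (3, -3, -3): (-324, 32, -360).

(-324, 32, -360)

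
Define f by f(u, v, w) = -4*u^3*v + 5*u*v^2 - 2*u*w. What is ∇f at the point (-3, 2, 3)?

∂f/∂u = -12*u^2*v + 5*v^2 - 2*w
∂f/∂v = -4*u^3 + 10*u*v
∂f/∂w = -2*u
∇f = (-12*u^2*v + 5*v^2 - 2*w, -4*u^3 + 10*u*v, -2*u)
At (-3, 2, 3): (-202, 48, 6).

(-202, 48, 6)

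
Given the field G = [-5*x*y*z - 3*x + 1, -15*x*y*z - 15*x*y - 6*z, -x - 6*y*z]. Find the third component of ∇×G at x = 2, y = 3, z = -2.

25

(∇×G)_3 = ∂G₂/∂x − ∂G₁/∂y
= -15*y*z - 15*y − (-5*x*z)
= 5*x*z - 15*y*z - 15*y
At (2, 3, -2): 25.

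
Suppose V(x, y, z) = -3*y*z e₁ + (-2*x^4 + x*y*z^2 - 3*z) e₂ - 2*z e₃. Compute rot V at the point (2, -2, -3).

(-21, 6, -91)

(∇×V)₁ = ∂V₃/∂y − ∂V₂/∂z = -2*x*y*z + 3
(∇×V)₂ = ∂V₁/∂z − ∂V₃/∂x = -3*y
(∇×V)₃ = ∂V₂/∂x − ∂V₁/∂y = -8*x^3 + y*z^2 + 3*z
∇×V = (-2*x*y*z + 3, -3*y, -8*x^3 + y*z^2 + 3*z)
At (2, -2, -3): (-21, 6, -91).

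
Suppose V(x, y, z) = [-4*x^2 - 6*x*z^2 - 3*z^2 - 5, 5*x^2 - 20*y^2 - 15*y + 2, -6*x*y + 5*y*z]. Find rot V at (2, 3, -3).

(∇×V)₁ = ∂V₃/∂y − ∂V₂/∂z = -6*x + 5*z
(∇×V)₂ = ∂V₁/∂z − ∂V₃/∂x = -12*x*z + 6*y - 6*z
(∇×V)₃ = ∂V₂/∂x − ∂V₁/∂y = 10*x
∇×V = (-6*x + 5*z, -12*x*z + 6*y - 6*z, 10*x)
At (2, 3, -3): (-27, 108, 20).

(-27, 108, 20)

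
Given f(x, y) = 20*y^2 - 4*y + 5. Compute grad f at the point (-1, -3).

(0, -124)

∂f/∂x = 0
∂f/∂y = 40*y - 4
∇f = (0, 40*y - 4)
At (-1, -3): (0, -124).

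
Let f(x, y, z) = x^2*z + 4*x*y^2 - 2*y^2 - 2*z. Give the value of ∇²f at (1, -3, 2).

∂²f/∂x² = 2*z
∂²f/∂y² = 4*(2*x - 1)
∂²f/∂z² = 0
∇²f = 8*x + 2*z - 4
At (1, -3, 2): 8.

8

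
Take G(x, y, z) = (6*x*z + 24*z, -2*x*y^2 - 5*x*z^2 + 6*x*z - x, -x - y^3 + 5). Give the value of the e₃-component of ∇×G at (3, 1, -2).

-35

(∇×G)_3 = ∂G₂/∂x − ∂G₁/∂y
= -2*y^2 - 5*z^2 + 6*z - 1 − (0)
= -2*y^2 - 5*z^2 + 6*z - 1
At (3, 1, -2): -35.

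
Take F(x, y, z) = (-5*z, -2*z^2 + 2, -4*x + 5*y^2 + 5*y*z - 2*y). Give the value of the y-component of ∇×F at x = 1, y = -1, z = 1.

(∇×F)_2 = ∂F₁/∂z − ∂F₃/∂x
= -5 − (-4)
= -1
At (1, -1, 1): -1.

-1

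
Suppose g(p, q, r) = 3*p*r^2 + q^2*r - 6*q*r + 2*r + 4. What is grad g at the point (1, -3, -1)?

(3, 12, 23)

∂g/∂p = 3*r^2
∂g/∂q = 2*q*r - 6*r
∂g/∂r = 6*p*r + q^2 - 6*q + 2
∇g = (3*r^2, 2*q*r - 6*r, 6*p*r + q^2 - 6*q + 2)
At (1, -3, -1): (3, 12, 23).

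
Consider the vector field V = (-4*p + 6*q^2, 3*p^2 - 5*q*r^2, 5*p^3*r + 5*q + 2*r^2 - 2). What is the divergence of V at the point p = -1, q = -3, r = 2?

∂V₁/∂p = -4
∂V₂/∂q = -5*r^2
∂V₃/∂r = 5*p^3 + 4*r
∇·V = 5*p^3 - 5*r^2 + 4*r - 4
At (-1, -3, 2): -21.

-21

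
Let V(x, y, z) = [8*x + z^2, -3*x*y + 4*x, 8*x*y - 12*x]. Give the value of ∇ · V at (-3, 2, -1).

∂V₁/∂x = 8
∂V₂/∂y = -3*x
∂V₃/∂z = 0
∇·V = -3*x + 8
At (-3, 2, -1): 17.

17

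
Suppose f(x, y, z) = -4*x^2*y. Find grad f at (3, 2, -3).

∂f/∂x = -8*x*y
∂f/∂y = -4*x^2
∂f/∂z = 0
∇f = (-8*x*y, -4*x^2, 0)
At (3, 2, -3): (-48, -36, 0).

(-48, -36, 0)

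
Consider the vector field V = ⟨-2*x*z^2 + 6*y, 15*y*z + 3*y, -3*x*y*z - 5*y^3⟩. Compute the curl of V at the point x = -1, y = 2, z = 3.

(∇×V)₁ = ∂V₃/∂y − ∂V₂/∂z = -3*x*z - 15*y^2 - 15*y
(∇×V)₂ = ∂V₁/∂z − ∂V₃/∂x = -4*x*z + 3*y*z
(∇×V)₃ = ∂V₂/∂x − ∂V₁/∂y = -6
∇×V = (-3*x*z - 15*y^2 - 15*y, -4*x*z + 3*y*z, -6)
At (-1, 2, 3): (-81, 30, -6).

(-81, 30, -6)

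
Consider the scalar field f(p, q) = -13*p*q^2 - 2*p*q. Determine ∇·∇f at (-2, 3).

∂²f/∂p² = 0
∂²f/∂q² = -26*p
∇²f = -26*p
At (-2, 3): 52.

52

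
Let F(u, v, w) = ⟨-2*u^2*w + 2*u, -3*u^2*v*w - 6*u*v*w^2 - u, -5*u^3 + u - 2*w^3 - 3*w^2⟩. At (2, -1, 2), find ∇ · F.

∂F₁/∂u = -4*u*w + 2
∂F₂/∂v = -3*u^2*w - 6*u*w^2
∂F₃/∂w = -6*w^2 - 6*w
∇·F = -3*u^2*w - 6*u*w^2 - 4*u*w - 6*w^2 - 6*w + 2
At (2, -1, 2): -122.

-122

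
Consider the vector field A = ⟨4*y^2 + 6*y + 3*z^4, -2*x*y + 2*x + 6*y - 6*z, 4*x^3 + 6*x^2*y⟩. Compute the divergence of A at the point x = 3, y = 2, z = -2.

0

∂A₁/∂x = 0
∂A₂/∂y = -2*x + 6
∂A₃/∂z = 0
∇·A = -2*x + 6
At (3, 2, -2): 0.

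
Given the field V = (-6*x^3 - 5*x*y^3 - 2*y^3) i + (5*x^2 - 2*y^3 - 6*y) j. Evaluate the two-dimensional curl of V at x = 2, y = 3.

344

∂V₂/∂x = 10*x
∂V₁/∂y = -15*x*y^2 - 6*y^2
Scalar curl = 15*x*y^2 + 10*x + 6*y^2
At (2, 3): 344.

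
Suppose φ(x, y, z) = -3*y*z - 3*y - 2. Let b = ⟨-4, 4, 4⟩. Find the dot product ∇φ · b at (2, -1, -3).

36

∂φ/∂x = 0
∂φ/∂y = -3*z - 3
∂φ/∂z = -3*y
∇φ at (2, -1, -3) = (0, 6, 3)
∇φ · b = (0)(-4) + (6)(4) + (3)(4) = 36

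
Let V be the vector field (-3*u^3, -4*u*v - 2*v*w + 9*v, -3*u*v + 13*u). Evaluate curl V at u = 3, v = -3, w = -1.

(∇×V)₁ = ∂V₃/∂v − ∂V₂/∂w = -3*u + 2*v
(∇×V)₂ = ∂V₁/∂w − ∂V₃/∂u = 3*v - 13
(∇×V)₃ = ∂V₂/∂u − ∂V₁/∂v = -4*v
∇×V = (-3*u + 2*v, 3*v - 13, -4*v)
At (3, -3, -1): (-15, -22, 12).

(-15, -22, 12)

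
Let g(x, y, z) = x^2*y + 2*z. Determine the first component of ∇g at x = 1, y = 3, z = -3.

6

(∇g)_1 = ∂g/∂x = 2*x*y
At (1, 3, -3): 6.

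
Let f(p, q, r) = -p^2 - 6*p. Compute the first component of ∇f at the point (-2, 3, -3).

(∇f)_1 = ∂f/∂p = -2*p - 6
At (-2, 3, -3): -2.

-2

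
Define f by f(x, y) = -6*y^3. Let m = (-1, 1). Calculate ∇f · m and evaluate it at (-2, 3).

-162

∂f/∂x = 0
∂f/∂y = -18*y^2
∇f at (-2, 3) = (0, -162)
∇f · m = (0)(-1) + (-162)(1) = -162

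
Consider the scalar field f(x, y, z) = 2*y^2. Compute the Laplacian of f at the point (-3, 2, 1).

∂²f/∂x² = 0
∂²f/∂y² = 4
∂²f/∂z² = 0
∇²f = 4
At (-3, 2, 1): 4.

4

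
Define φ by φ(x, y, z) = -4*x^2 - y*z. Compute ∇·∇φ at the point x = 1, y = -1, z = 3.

∂²φ/∂x² = -8
∂²φ/∂y² = 0
∂²φ/∂z² = 0
∇²φ = -8
At (1, -1, 3): -8.

-8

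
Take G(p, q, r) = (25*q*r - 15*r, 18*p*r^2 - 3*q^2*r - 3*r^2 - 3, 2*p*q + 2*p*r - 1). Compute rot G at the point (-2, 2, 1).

(86, 29, -7)

(∇×G)₁ = ∂G₃/∂q − ∂G₂/∂r = -36*p*r + 2*p + 3*q^2 + 6*r
(∇×G)₂ = ∂G₁/∂r − ∂G₃/∂p = 23*q - 2*r - 15
(∇×G)₃ = ∂G₂/∂p − ∂G₁/∂q = 18*r^2 - 25*r
∇×G = (-36*p*r + 2*p + 3*q^2 + 6*r, 23*q - 2*r - 15, 18*r^2 - 25*r)
At (-2, 2, 1): (86, 29, -7).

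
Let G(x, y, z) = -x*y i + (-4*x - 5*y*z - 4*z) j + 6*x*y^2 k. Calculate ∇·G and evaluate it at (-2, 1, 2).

∂G₁/∂x = -y
∂G₂/∂y = -5*z
∂G₃/∂z = 0
∇·G = -y - 5*z
At (-2, 1, 2): -11.

-11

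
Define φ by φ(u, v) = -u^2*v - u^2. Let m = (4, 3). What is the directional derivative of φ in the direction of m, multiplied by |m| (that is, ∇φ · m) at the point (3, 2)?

-99

∂φ/∂u = -2*u*v - 2*u
∂φ/∂v = -u^2
∇φ at (3, 2) = (-18, -9)
∇φ · m = (-18)(4) + (-9)(3) = -99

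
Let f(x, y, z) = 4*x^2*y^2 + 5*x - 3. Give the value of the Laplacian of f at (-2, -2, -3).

∂²f/∂x² = 8*y^2
∂²f/∂y² = 8*x^2
∂²f/∂z² = 0
∇²f = 8*x^2 + 8*y^2
At (-2, -2, -3): 64.

64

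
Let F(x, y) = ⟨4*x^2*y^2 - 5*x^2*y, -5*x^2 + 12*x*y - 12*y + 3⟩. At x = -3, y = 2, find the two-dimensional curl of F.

∂F₂/∂x = -10*x + 12*y
∂F₁/∂y = 8*x^2*y - 5*x^2
Scalar curl = -8*x^2*y + 5*x^2 - 10*x + 12*y
At (-3, 2): -45.

-45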